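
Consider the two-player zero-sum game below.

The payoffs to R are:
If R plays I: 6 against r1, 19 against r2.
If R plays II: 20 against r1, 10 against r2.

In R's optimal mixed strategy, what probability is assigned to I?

Row minima are 6 and 10, so R's maximin is 10; column maxima are 20 and 19, so C's minimax is 19. These differ, so the equilibrium is in mixed strategies.
Let R play I with probability p. C is indifferent when 6p + 20(1−p) = 19p + 10(1−p), giving p = 10/23.

10/23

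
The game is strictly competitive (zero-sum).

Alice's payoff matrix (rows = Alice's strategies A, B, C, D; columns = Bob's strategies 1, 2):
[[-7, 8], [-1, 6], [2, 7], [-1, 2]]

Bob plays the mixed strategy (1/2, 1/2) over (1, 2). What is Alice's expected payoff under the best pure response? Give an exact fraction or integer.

A: (-7)·(1/2) + (8)·(1/2) = 1/2.
B: (-1)·(1/2) + (6)·(1/2) = 5/2.
C: (2)·(1/2) + (7)·(1/2) = 9/2.
D: (-1)·(1/2) + (2)·(1/2) = 1/2.
The best pure response is C with expected payoff 9/2.

9/2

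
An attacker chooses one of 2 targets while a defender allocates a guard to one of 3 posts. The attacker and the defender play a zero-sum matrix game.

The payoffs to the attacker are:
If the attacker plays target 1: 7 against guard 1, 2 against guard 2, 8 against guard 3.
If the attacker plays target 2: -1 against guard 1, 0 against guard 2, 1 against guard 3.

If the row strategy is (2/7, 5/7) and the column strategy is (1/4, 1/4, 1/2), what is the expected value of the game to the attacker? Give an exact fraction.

Against (1/4, 1/4, 1/2), each row's expected payoff is target 1: 25/4; target 2: 1/4.
Taking the (2/7, 5/7)-weighted average: (2/7)·(25/4) + (5/7)·(1/4) = 55/28.

55/28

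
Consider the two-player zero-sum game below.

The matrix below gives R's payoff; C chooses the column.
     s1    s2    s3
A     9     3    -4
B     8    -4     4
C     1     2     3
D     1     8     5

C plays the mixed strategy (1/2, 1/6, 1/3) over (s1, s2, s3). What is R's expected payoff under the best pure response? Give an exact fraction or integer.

A: (9)·(1/2) + (3)·(1/6) + (-4)·(1/3) = 11/3.
B: (8)·(1/2) + (-4)·(1/6) + (4)·(1/3) = 14/3.
C: (1)·(1/2) + (2)·(1/6) + (3)·(1/3) = 11/6.
D: (1)·(1/2) + (8)·(1/6) + (5)·(1/3) = 7/2.
The best pure response is B with expected payoff 14/3.

14/3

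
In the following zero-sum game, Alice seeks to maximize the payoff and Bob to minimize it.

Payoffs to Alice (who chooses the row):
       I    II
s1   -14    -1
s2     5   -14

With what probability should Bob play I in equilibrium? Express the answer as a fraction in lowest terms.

13/32

Row minima are -14 and -14, so Alice's maximin is -14; column maxima are 5 and -1, so Bob's minimax is -1. These differ, so the equilibrium is in mixed strategies.
Let Bob play I with probability q. Alice is indifferent when −14q − (1−q) = 5q − 14(1−q), giving q = 13/32.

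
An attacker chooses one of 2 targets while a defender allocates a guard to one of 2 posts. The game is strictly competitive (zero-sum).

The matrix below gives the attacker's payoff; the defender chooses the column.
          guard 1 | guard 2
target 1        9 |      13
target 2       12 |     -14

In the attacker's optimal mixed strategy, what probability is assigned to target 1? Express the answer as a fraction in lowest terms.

Row minima are 9 and -14, so the attacker's maximin is 9; column maxima are 12 and 13, so the defender's minimax is 12. These differ, so the equilibrium is in mixed strategies.
Let the attacker play target 1 with probability p. The defender is indifferent when 9p + 12(1−p) = 13p − 14(1−p), giving p = 13/15.

13/15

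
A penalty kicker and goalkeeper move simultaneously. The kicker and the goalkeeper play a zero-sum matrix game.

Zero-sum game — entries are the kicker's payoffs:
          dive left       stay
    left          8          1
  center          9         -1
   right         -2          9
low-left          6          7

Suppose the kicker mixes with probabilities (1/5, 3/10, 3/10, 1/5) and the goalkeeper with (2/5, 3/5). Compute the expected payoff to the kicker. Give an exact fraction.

109/25

Against (2/5, 3/5), each row's expected payoff is left: 19/5; center: 3; right: 23/5; low-left: 33/5.
Taking the (1/5, 3/10, 3/10, 1/5)-weighted average: (1/5)·(19/5) + (3/10)·(3) + (3/10)·(23/5) + (1/5)·(33/5) = 109/25.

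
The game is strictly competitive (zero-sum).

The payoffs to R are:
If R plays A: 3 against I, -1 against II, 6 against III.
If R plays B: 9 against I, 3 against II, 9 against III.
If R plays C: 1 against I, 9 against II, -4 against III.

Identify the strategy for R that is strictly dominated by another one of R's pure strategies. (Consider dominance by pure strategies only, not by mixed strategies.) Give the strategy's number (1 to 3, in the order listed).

Compare A with B: 9 > 3, 3 > -1, 9 > 6.
So B strictly dominates A for R; A is strictly dominated.

1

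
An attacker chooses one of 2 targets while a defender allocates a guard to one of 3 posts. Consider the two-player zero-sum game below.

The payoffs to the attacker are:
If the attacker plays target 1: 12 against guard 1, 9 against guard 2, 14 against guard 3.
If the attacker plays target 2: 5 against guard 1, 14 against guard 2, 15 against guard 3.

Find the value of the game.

Column guard 3 is strictly dominated by guard 2 for the defender (it gives the attacker more in every row).
The remaining 2×2 game on (target 1, target 2) × (guard 1, guard 2) has no saddle point. Let the attacker play target 1 with probability p; indifference gives 12p + 5(1−p) = 9p + 14(1−p), so p = 3/4.
Similarly the defender's optimal q on guard 1 is 5/12, and the value is 12·(5/12) + (9)·(7/12) = 41/4.

41/4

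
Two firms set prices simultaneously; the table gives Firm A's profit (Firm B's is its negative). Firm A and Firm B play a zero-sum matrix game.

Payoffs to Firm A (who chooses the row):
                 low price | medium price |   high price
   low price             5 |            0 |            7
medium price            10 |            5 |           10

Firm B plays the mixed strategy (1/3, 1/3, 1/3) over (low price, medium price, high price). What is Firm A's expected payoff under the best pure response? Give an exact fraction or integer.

25/3

low price: (5)·(1/3) + (0)·(1/3) + (7)·(1/3) = 4.
medium price: (10)·(1/3) + (5)·(1/3) + (10)·(1/3) = 25/3.
The best pure response is medium price with expected payoff 25/3.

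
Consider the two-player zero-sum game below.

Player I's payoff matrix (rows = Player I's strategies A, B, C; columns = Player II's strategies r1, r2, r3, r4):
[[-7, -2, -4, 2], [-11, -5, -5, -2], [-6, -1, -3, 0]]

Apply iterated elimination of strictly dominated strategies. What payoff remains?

Column r4 is strictly dominated by r1 for Player II (-7<2, -11<-2, -6<0); eliminate r4.
Column r2 is strictly dominated by r1 for Player II (-7<-2, -11<-5, -6<-1); eliminate r2.
Column r3 is strictly dominated by r1 for Player II (-7<-4, -11<-5, -6<-3); eliminate r3.
Row A is strictly dominated by row C (-6>-7); eliminate A.
Row B is strictly dominated by row C (-6>-11); eliminate B.
Only (C, r1) remains, with payoff -6.

-6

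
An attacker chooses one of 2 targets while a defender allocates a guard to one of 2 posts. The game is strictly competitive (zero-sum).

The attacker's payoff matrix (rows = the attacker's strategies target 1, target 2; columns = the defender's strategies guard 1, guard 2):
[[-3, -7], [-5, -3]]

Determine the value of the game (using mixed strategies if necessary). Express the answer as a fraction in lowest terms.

-13/3

Row minima are -7 and -5, so the attacker's maximin is -5; column maxima are -3 and -3, so the defender's minimax is -3. These differ, so the equilibrium is in mixed strategies.
Let the attacker play target 1 with probability p. The defender is indifferent when −3p − 5(1−p) = −7p − 3(1−p), giving p = 1/3.
Let the defender play guard 1 with probability q. The attacker is indifferent when −3q − 7(1−q) = −5q − 3(1−q), giving q = 2/3.
The value is -3·(2/3) + (-7)·(1/3) = -13/3.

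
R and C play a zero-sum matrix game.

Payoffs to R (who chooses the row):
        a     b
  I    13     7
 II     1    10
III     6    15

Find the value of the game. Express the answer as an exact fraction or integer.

51/5

Row II is strictly dominated by row III, so R never plays it.
The remaining 2×2 game on (I, III) × (a, b) has no saddle point. Let R play I with probability p; indifference gives 13p + 6(1−p) = 7p + 15(1−p), so p = 3/5.
Similarly C's optimal q on a is 8/15, and the value is 13·(8/15) + (7)·(7/15) = 51/5.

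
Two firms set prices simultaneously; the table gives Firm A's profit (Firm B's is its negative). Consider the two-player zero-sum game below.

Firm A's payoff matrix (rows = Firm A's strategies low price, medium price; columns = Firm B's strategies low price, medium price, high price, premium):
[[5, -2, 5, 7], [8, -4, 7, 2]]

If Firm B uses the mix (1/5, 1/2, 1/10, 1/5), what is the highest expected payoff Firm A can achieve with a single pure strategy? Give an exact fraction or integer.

19/10

low price: (5)·(1/5) + (-2)·(1/2) + (5)·(1/10) + (7)·(1/5) = 19/10.
medium price: (8)·(1/5) + (-4)·(1/2) + (7)·(1/10) + (2)·(1/5) = 7/10.
The best pure response is low price with expected payoff 19/10.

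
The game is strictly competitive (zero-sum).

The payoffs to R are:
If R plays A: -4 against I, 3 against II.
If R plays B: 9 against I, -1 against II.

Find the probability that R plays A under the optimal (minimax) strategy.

Row minima are -4 and -1, so R's maximin is -1; column maxima are 9 and 3, so C's minimax is 3. These differ, so the equilibrium is in mixed strategies.
Let R play A with probability p. C is indifferent when −4p + 9(1−p) = 3p − (1−p), giving p = 10/17.

10/17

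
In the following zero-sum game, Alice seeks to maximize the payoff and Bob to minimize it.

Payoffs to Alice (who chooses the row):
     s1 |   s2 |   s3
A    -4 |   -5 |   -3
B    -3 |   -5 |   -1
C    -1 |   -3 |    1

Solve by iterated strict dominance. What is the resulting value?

Row A is strictly dominated by row C (-1>-4, -3>-5, 1>-3); eliminate A.
Column s3 is strictly dominated by s1 for Bob (-3<-1, -1<1); eliminate s3.
Row B is strictly dominated by row C (-1>-3, -3>-5); eliminate B.
Column s1 is strictly dominated by s2 for Bob (-3<-1); eliminate s1.
Only (C, s2) remains, with payoff -3.

-3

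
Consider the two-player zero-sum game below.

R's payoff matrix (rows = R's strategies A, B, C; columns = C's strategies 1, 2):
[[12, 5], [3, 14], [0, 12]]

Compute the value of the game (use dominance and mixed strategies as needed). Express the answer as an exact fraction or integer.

Row C is strictly dominated by row B, so R never plays it.
The remaining 2×2 game on (A, B) × (1, 2) has no saddle point. Let R play A with probability p; indifference gives 12p + 3(1−p) = 5p + 14(1−p), so p = 11/18.
Similarly C's optimal q on 1 is 1/2, and the value is 12·(1/2) + (5)·(1/2) = 17/2.

17/2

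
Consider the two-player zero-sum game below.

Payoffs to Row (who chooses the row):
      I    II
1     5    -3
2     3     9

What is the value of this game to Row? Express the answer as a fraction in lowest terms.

27/7

Row minima are -3 and 3, so Row's maximin is 3; column maxima are 5 and 9, so Column's minimax is 5. These differ, so the equilibrium is in mixed strategies.
Let Row play 1 with probability p. Column is indifferent when 5p + 3(1−p) = −3p + 9(1−p), giving p = 3/7.
Let Column play I with probability q. Row is indifferent when 5q − 3(1−q) = 3q + 9(1−q), giving q = 6/7.
The value is 5·(6/7) + (-3)·(1/7) = 27/7.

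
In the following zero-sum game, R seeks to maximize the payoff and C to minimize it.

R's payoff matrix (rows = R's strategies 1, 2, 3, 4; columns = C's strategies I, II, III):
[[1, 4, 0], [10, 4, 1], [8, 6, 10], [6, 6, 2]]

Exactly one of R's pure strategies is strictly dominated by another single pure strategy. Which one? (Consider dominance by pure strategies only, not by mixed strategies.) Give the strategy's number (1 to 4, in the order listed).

1

Compare 1 with 3: 8 > 1, 6 > 4, 10 > 0.
So 3 strictly dominates 1 for R; 1 is strictly dominated.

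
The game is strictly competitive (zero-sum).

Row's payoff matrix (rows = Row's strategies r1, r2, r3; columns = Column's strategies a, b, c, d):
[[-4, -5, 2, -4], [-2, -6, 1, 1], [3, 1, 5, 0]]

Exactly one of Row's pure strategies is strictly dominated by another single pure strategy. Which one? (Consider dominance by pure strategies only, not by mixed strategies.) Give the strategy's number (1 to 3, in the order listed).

Compare r1 with r3: 3 > -4, 1 > -5, 5 > 2, 0 > -4.
So r3 strictly dominates r1 for Row; r1 is strictly dominated.

1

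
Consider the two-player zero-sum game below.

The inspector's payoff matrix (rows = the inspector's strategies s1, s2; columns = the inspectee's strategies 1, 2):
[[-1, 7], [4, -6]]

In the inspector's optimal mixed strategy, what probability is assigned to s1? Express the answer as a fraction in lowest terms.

5/9

Row minima are -1 and -6, so the inspector's maximin is -1; column maxima are 4 and 7, so the inspectee's minimax is 4. These differ, so the equilibrium is in mixed strategies.
Let the inspector play s1 with probability p. The inspectee is indifferent when −p + 4(1−p) = 7p − 6(1−p), giving p = 5/9.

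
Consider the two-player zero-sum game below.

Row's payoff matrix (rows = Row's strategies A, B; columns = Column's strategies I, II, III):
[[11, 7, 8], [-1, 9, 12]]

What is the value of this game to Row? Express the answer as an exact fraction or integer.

Column III is strictly dominated by II for Column (it gives Row more in every row).
The remaining 2×2 game on (A, B) × (I, II) has no saddle point. Let Row play A with probability p; indifference gives 11p − (1−p) = 7p + 9(1−p), so p = 5/7.
Similarly Column's optimal q on I is 1/7, and the value is 11·(1/7) + (7)·(6/7) = 53/7.

53/7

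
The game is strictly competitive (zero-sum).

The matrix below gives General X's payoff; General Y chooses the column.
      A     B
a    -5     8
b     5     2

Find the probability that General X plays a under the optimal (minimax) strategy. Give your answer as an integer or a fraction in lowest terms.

Row minima are -5 and 2, so General X's maximin is 2; column maxima are 5 and 8, so General Y's minimax is 5. These differ, so the equilibrium is in mixed strategies.
Let General X play a with probability p. General Y is indifferent when −5p + 5(1−p) = 8p + 2(1−p), giving p = 3/16.

3/16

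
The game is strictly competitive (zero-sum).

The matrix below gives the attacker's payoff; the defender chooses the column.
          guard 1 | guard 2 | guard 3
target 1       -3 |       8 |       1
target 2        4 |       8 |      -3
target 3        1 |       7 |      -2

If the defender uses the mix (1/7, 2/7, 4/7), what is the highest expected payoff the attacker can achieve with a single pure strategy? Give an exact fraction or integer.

target 1: (-3)·(1/7) + (8)·(2/7) + (1)·(4/7) = 17/7.
target 2: (4)·(1/7) + (8)·(2/7) + (-3)·(4/7) = 8/7.
target 3: (1)·(1/7) + (7)·(2/7) + (-2)·(4/7) = 1.
The best pure response is target 1 with expected payoff 17/7.

17/7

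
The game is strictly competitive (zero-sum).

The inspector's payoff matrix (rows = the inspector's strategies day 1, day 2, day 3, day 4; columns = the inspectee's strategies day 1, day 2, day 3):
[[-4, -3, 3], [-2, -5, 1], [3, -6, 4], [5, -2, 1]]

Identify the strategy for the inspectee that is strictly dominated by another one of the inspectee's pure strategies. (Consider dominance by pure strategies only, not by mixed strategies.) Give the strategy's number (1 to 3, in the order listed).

The inspectee prefers columns that give the inspector less. Compare day 3 with day 2: -3 < 3, -5 < 1, -6 < 4, -2 < 1.
So day 2 strictly dominates day 3 for the inspectee; day 3 is strictly dominated.

3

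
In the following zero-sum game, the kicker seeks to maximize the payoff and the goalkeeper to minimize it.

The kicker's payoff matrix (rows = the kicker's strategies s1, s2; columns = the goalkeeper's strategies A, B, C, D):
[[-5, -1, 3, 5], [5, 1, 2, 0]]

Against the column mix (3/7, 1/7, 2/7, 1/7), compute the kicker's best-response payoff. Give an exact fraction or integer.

s1: (-5)·(3/7) + (-1)·(1/7) + (3)·(2/7) + (5)·(1/7) = -5/7.
s2: (5)·(3/7) + (1)·(1/7) + (2)·(2/7) + (0)·(1/7) = 20/7.
The best pure response is s2 with expected payoff 20/7.

20/7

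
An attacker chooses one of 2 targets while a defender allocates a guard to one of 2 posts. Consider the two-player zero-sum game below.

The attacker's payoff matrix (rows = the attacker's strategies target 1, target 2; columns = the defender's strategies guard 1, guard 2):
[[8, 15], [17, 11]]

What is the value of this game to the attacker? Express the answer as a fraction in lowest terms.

Row minima are 8 and 11, so the attacker's maximin is 11; column maxima are 17 and 15, so the defender's minimax is 15. These differ, so the equilibrium is in mixed strategies.
Let the attacker play target 1 with probability p. The defender is indifferent when 8p + 17(1−p) = 15p + 11(1−p), giving p = 6/13.
Let the defender play guard 1 with probability q. The attacker is indifferent when 8q + 15(1−q) = 17q + 11(1−q), giving q = 4/13.
The value is 8·(4/13) + (15)·(9/13) = 167/13.

167/13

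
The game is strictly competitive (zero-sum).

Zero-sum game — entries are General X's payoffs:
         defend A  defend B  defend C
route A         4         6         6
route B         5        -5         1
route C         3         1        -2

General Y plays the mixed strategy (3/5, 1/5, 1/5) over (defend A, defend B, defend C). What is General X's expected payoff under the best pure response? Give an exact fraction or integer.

24/5

route A: (4)·(3/5) + (6)·(1/5) + (6)·(1/5) = 24/5.
route B: (5)·(3/5) + (-5)·(1/5) + (1)·(1/5) = 11/5.
route C: (3)·(3/5) + (1)·(1/5) + (-2)·(1/5) = 8/5.
The best pure response is route A with expected payoff 24/5.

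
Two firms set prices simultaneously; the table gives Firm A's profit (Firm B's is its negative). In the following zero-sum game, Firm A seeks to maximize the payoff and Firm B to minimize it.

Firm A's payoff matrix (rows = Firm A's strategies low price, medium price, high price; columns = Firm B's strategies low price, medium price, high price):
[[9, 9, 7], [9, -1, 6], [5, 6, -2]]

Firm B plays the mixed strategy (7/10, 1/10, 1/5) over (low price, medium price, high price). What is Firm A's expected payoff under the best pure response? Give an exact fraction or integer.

low price: (9)·(7/10) + (9)·(1/10) + (7)·(1/5) = 43/5.
medium price: (9)·(7/10) + (-1)·(1/10) + (6)·(1/5) = 37/5.
high price: (5)·(7/10) + (6)·(1/10) + (-2)·(1/5) = 37/10.
The best pure response is low price with expected payoff 43/5.

43/5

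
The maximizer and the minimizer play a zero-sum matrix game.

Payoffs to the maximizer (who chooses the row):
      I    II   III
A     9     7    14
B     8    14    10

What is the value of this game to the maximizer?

Column III is strictly dominated by I for the minimizer (it gives the maximizer more in every row).
The remaining 2×2 game on (A, B) × (I, II) has no saddle point. Let the maximizer play A with probability p; indifference gives 9p + 8(1−p) = 7p + 14(1−p), so p = 3/4.
Similarly the minimizer's optimal q on I is 7/8, and the value is 9·(7/8) + (7)·(1/8) = 35/4.

35/4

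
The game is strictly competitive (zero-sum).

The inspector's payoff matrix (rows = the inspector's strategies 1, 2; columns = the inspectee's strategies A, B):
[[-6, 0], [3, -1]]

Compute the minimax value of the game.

-3/5

Row minima are -6 and -1, so the inspector's maximin is -1; column maxima are 3 and 0, so the inspectee's minimax is 0. These differ, so the equilibrium is in mixed strategies.
Let the inspector play 1 with probability p. The inspectee is indifferent when −6p + 3(1−p) = −(1−p), giving p = 2/5.
Let the inspectee play A with probability q. The inspector is indifferent when −6q = 3q − (1−q), giving q = 1/10.
The value is -6·(1/10) + (0)·(9/10) = -3/5.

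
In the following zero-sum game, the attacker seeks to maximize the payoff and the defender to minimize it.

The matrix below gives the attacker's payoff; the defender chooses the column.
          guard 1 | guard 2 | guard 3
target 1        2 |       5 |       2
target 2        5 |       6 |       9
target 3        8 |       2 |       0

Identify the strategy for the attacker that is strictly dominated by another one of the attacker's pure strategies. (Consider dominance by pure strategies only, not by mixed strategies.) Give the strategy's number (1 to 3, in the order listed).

1

Compare target 1 with target 2: 5 > 2, 6 > 5, 9 > 2.
So target 2 strictly dominates target 1 for the attacker; target 1 is strictly dominated.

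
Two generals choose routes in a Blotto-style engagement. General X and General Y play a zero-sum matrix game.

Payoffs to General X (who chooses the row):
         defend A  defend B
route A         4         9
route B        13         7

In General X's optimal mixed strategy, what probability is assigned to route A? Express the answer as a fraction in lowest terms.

Row minima are 4 and 7, so General X's maximin is 7; column maxima are 13 and 9, so General Y's minimax is 9. These differ, so the equilibrium is in mixed strategies.
Let General X play route A with probability p. General Y is indifferent when 4p + 13(1−p) = 9p + 7(1−p), giving p = 6/11.

6/11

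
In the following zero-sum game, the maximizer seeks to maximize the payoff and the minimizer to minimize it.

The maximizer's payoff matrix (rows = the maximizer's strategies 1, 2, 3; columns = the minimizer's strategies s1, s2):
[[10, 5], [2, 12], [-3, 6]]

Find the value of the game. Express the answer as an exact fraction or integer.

22/3

Row 3 is strictly dominated by row 2, so the maximizer never plays it.
The remaining 2×2 game on (1, 2) × (s1, s2) has no saddle point. Let the maximizer play 1 with probability p; indifference gives 10p + 2(1−p) = 5p + 12(1−p), so p = 2/3.
Similarly the minimizer's optimal q on s1 is 7/15, and the value is 10·(7/15) + (5)·(8/15) = 22/3.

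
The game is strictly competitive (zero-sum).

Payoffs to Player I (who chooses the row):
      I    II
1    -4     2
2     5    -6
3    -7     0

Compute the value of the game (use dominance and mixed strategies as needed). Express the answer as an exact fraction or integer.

Row 3 is strictly dominated by row 1, so Player I never plays it.
The remaining 2×2 game on (1, 2) × (I, II) has no saddle point. Let Player I play 1 with probability p; indifference gives −4p + 5(1−p) = 2p − 6(1−p), so p = 11/17.
Similarly Player II's optimal q on I is 8/17, and the value is -4·(8/17) + (2)·(9/17) = -14/17.

-14/17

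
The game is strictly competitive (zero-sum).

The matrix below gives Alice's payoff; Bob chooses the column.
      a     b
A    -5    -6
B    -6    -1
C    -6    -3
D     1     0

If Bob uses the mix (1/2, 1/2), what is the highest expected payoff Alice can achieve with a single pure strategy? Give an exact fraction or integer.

A: (-5)·(1/2) + (-6)·(1/2) = -11/2.
B: (-6)·(1/2) + (-1)·(1/2) = -7/2.
C: (-6)·(1/2) + (-3)·(1/2) = -9/2.
D: (1)·(1/2) + (0)·(1/2) = 1/2.
The best pure response is D with expected payoff 1/2.

1/2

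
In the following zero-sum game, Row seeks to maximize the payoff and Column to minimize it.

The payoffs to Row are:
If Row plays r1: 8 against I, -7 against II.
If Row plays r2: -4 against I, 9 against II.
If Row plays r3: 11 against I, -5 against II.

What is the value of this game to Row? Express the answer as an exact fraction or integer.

Row r1 is strictly dominated by row r3, so Row never plays it.
The remaining 2×2 game on (r2, r3) × (I, II) has no saddle point. Let Row play r2 with probability p; indifference gives −4p + 11(1−p) = 9p − 5(1−p), so p = 16/29.
Similarly Column's optimal q on I is 14/29, and the value is -4·(14/29) + (9)·(15/29) = 79/29.

79/29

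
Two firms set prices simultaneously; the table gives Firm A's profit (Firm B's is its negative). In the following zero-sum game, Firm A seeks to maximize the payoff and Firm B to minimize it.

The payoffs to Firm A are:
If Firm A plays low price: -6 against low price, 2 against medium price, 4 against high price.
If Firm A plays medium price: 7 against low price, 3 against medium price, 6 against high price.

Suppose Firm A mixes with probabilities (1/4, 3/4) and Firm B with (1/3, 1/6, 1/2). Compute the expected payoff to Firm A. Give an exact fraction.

107/24

Against (1/3, 1/6, 1/2), each row's expected payoff is low price: 1/3; medium price: 35/6.
Taking the (1/4, 3/4)-weighted average: (1/4)·(1/3) + (3/4)·(35/6) = 107/24.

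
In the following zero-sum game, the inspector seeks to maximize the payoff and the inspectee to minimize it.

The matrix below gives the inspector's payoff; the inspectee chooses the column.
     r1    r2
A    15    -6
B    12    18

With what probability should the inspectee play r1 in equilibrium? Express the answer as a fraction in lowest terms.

8/9

Row minima are -6 and 12, so the inspector's maximin is 12; column maxima are 15 and 18, so the inspectee's minimax is 15. These differ, so the equilibrium is in mixed strategies.
Let the inspectee play r1 with probability q. The inspector is indifferent when 15q − 6(1−q) = 12q + 18(1−q), giving q = 8/9.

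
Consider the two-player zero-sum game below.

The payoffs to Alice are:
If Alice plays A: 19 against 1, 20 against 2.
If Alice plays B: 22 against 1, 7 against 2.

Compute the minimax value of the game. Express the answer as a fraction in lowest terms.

Row minima are 19 and 7, so Alice's maximin is 19; column maxima are 22 and 20, so Bob's minimax is 20. These differ, so the equilibrium is in mixed strategies.
Let Alice play A with probability p. Bob is indifferent when 19p + 22(1−p) = 20p + 7(1−p), giving p = 15/16.
Let Bob play 1 with probability q. Alice is indifferent when 19q + 20(1−q) = 22q + 7(1−q), giving q = 13/16.
The value is 19·(13/16) + (20)·(3/16) = 307/16.

307/16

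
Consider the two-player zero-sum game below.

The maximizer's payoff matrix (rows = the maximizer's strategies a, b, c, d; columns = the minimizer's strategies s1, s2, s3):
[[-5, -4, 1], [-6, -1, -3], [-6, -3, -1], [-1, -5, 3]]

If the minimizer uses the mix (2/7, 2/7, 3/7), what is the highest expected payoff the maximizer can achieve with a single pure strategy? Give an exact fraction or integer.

a: (-5)·(2/7) + (-4)·(2/7) + (1)·(3/7) = -15/7.
b: (-6)·(2/7) + (-1)·(2/7) + (-3)·(3/7) = -23/7.
c: (-6)·(2/7) + (-3)·(2/7) + (-1)·(3/7) = -3.
d: (-1)·(2/7) + (-5)·(2/7) + (3)·(3/7) = -3/7.
The best pure response is d with expected payoff -3/7.

-3/7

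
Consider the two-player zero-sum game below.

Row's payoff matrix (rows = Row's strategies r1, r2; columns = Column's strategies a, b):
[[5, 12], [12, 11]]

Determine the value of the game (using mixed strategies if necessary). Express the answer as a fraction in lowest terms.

Row minima are 5 and 11, so Row's maximin is 11; column maxima are 12 and 12, so Column's minimax is 12. These differ, so the equilibrium is in mixed strategies.
Let Row play r1 with probability p. Column is indifferent when 5p + 12(1−p) = 12p + 11(1−p), giving p = 1/8.
Let Column play a with probability q. Row is indifferent when 5q + 12(1−q) = 12q + 11(1−q), giving q = 1/8.
The value is 5·(1/8) + (12)·(7/8) = 89/8.

89/8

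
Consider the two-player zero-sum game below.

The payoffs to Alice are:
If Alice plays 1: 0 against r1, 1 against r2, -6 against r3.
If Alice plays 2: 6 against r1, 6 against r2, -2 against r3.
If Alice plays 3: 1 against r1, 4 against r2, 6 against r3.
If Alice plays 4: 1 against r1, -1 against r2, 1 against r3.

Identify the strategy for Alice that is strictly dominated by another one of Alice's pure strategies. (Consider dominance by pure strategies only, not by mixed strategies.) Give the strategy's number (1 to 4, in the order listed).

Compare 1 with 2: 6 > 0, 6 > 1, -2 > -6.
So 2 strictly dominates 1 for Alice; 1 is strictly dominated.

1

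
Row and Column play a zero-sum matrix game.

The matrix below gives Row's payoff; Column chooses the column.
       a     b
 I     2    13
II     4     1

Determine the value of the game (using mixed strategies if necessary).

25/7

Row minima are 2 and 1, so Row's maximin is 2; column maxima are 4 and 13, so Column's minimax is 4. These differ, so the equilibrium is in mixed strategies.
Let Row play I with probability p. Column is indifferent when 2p + 4(1−p) = 13p + (1−p), giving p = 3/14.
Let Column play a with probability q. Row is indifferent when 2q + 13(1−q) = 4q + (1−q), giving q = 6/7.
The value is 2·(6/7) + (13)·(1/7) = 25/7.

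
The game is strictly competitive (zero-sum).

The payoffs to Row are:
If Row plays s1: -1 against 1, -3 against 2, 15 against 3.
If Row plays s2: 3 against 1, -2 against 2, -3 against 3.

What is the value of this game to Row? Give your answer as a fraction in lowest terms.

-39/19

Column 1 is strictly dominated by 2 for Column (it gives Row more in every row).
The remaining 2×2 game on (s1, s2) × (2, 3) has no saddle point. Let Row play s1 with probability p; indifference gives −3p − 2(1−p) = 15p − 3(1−p), so p = 1/19.
Similarly Column's optimal q on 2 is 18/19, and the value is -3·(18/19) + (15)·(1/19) = -39/19.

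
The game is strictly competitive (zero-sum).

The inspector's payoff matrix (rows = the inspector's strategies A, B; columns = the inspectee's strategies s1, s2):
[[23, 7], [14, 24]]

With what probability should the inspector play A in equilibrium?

Row minima are 7 and 14, so the inspector's maximin is 14; column maxima are 23 and 24, so the inspectee's minimax is 23. These differ, so the equilibrium is in mixed strategies.
Let the inspector play A with probability p. The inspectee is indifferent when 23p + 14(1−p) = 7p + 24(1−p), giving p = 5/13.

5/13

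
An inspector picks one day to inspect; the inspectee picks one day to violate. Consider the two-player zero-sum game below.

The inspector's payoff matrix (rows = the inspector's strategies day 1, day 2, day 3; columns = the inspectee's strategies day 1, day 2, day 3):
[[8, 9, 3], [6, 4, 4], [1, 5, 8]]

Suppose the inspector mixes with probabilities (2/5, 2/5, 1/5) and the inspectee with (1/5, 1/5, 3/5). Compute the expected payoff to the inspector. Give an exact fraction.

126/25

Against (1/5, 1/5, 3/5), each row's expected payoff is day 1: 26/5; day 2: 22/5; day 3: 6.
Taking the (2/5, 2/5, 1/5)-weighted average: (2/5)·(26/5) + (2/5)·(22/5) + (1/5)·(6) = 126/25.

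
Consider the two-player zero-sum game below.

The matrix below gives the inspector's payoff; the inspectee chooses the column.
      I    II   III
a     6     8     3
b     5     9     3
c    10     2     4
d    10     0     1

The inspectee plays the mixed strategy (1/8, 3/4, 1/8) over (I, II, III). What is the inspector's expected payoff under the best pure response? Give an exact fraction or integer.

a: (6)·(1/8) + (8)·(3/4) + (3)·(1/8) = 57/8.
b: (5)·(1/8) + (9)·(3/4) + (3)·(1/8) = 31/4.
c: (10)·(1/8) + (2)·(3/4) + (4)·(1/8) = 13/4.
d: (10)·(1/8) + (0)·(3/4) + (1)·(1/8) = 11/8.
The best pure response is b with expected payoff 31/4.

31/4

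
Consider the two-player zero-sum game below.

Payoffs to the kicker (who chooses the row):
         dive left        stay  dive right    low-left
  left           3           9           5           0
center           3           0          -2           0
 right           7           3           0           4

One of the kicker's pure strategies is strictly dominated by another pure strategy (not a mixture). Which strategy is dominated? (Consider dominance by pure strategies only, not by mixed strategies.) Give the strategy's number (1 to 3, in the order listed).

2

Compare center with right: 7 > 3, 3 > 0, 0 > -2, 4 > 0.
So right strictly dominates center for the kicker; center is strictly dominated.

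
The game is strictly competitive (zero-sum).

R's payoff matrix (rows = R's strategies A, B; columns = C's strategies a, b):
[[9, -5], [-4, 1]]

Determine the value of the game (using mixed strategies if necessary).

-11/19

Row minima are -5 and -4, so R's maximin is -4; column maxima are 9 and 1, so C's minimax is 1. These differ, so the equilibrium is in mixed strategies.
Let R play A with probability p. C is indifferent when 9p − 4(1−p) = −5p + (1−p), giving p = 5/19.
Let C play a with probability q. R is indifferent when 9q − 5(1−q) = −4q + (1−q), giving q = 6/19.
The value is 9·(6/19) + (-5)·(13/19) = -11/19.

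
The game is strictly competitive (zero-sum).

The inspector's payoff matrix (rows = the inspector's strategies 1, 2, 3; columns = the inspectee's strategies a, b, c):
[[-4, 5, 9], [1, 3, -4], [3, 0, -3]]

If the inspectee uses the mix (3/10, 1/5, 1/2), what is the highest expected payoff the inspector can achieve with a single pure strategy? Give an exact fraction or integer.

1: (-4)·(3/10) + (5)·(1/5) + (9)·(1/2) = 43/10.
2: (1)·(3/10) + (3)·(1/5) + (-4)·(1/2) = -11/10.
3: (3)·(3/10) + (0)·(1/5) + (-3)·(1/2) = -3/5.
The best pure response is 1 with expected payoff 43/10.

43/10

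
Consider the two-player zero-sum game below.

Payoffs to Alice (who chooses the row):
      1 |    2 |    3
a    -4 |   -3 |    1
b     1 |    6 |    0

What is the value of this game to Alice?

1/6

Column 2 is strictly dominated by 1 for Bob (it gives Alice more in every row).
The remaining 2×2 game on (a, b) × (1, 3) has no saddle point. Let Alice play a with probability p; indifference gives −4p + (1−p) = p, so p = 1/6.
Similarly Bob's optimal q on 1 is 1/6, and the value is -4·(1/6) + (1)·(5/6) = 1/6.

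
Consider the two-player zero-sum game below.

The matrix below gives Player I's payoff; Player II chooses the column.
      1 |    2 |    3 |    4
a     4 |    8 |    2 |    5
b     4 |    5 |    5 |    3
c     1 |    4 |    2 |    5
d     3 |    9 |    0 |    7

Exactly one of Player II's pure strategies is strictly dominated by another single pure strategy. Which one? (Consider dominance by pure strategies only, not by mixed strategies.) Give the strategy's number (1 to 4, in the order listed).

Player II prefers columns that give Player I less. Compare 2 with 1: 4 < 8, 4 < 5, 1 < 4, 3 < 9.
So 1 strictly dominates 2 for Player II; 2 is strictly dominated.

2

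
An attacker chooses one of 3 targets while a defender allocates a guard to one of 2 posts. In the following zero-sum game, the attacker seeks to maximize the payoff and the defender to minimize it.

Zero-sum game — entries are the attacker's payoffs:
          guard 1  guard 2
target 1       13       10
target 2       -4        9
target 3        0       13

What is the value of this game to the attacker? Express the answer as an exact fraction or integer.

169/16

Row target 2 is strictly dominated by row target 3, so the attacker never plays it.
The remaining 2×2 game on (target 1, target 3) × (guard 1, guard 2) has no saddle point. Let the attacker play target 1 with probability p; indifference gives 13p = 10p + 13(1−p), so p = 13/16.
Similarly the defender's optimal q on guard 1 is 3/16, and the value is 13·(3/16) + (10)·(13/16) = 169/16.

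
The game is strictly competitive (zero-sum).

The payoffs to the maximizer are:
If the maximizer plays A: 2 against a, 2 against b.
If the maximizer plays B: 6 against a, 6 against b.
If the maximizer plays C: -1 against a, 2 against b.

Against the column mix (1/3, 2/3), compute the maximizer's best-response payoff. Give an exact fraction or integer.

6

A: (2)·(1/3) + (2)·(2/3) = 2.
B: (6)·(1/3) + (6)·(2/3) = 6.
C: (-1)·(1/3) + (2)·(2/3) = 1.
The best pure response is B with expected payoff 6.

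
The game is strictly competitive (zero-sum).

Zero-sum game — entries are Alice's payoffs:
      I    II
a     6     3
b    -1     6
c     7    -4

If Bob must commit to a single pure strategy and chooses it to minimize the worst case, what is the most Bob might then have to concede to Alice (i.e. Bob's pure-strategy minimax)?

6

The worst case (largest entry) in each column is I: 7, II: 6.
The best (smallest) of these is 6.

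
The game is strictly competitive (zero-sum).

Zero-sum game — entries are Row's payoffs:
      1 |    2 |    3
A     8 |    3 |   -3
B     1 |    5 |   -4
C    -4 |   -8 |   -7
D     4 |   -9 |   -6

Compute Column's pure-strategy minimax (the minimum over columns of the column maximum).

-3

The worst case (largest entry) in each column is 1: 8, 2: 5, 3: -3.
The best (smallest) of these is -3.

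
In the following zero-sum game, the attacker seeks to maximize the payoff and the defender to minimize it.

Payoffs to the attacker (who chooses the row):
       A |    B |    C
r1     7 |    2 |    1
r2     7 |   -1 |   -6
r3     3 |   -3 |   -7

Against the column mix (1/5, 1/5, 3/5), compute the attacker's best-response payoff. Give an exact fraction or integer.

r1: (7)·(1/5) + (2)·(1/5) + (1)·(3/5) = 12/5.
r2: (7)·(1/5) + (-1)·(1/5) + (-6)·(3/5) = -12/5.
r3: (3)·(1/5) + (-3)·(1/5) + (-7)·(3/5) = -21/5.
The best pure response is r1 with expected payoff 12/5.

12/5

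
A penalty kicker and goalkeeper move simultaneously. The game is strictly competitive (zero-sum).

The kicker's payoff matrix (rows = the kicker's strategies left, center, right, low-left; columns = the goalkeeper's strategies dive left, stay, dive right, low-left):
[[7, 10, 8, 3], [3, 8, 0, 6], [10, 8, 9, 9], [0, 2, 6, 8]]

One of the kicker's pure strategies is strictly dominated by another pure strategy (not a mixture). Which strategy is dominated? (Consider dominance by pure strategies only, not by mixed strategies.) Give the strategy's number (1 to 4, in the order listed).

Compare low-left with right: 10 > 0, 8 > 2, 9 > 6, 9 > 8.
So right strictly dominates low-left for the kicker; low-left is strictly dominated.

4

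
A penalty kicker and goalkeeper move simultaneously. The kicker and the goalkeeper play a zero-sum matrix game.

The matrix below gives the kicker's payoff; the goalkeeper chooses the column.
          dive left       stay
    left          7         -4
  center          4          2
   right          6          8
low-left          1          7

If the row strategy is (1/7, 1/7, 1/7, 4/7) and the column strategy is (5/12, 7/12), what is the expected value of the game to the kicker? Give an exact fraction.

Against (5/12, 7/12), each row's expected payoff is left: 7/12; center: 17/6; right: 43/6; low-left: 9/2.
Taking the (1/7, 1/7, 1/7, 4/7)-weighted average: (1/7)·(7/12) + (1/7)·(17/6) + (1/7)·(43/6) + (4/7)·(9/2) = 49/12.

49/12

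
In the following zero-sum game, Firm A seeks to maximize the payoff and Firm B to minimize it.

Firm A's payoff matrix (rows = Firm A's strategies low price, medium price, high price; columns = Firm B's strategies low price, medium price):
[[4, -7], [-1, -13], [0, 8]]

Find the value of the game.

Row medium price is strictly dominated by row low price, so Firm A never plays it.
The remaining 2×2 game on (low price, high price) × (low price, medium price) has no saddle point. Let Firm A play low price with probability p; indifference gives 4p = −7p + 8(1−p), so p = 8/19.
Similarly Firm B's optimal q on low price is 15/19, and the value is 4·(15/19) + (-7)·(4/19) = 32/19.

32/19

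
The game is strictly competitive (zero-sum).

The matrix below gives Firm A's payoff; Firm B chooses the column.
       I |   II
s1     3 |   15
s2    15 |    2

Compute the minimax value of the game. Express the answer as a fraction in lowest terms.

219/25

Row minima are 3 and 2, so Firm A's maximin is 3; column maxima are 15 and 15, so Firm B's minimax is 15. These differ, so the equilibrium is in mixed strategies.
Let Firm A play s1 with probability p. Firm B is indifferent when 3p + 15(1−p) = 15p + 2(1−p), giving p = 13/25.
Let Firm B play I with probability q. Firm A is indifferent when 3q + 15(1−q) = 15q + 2(1−q), giving q = 13/25.
The value is 3·(13/25) + (15)·(12/25) = 219/25.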